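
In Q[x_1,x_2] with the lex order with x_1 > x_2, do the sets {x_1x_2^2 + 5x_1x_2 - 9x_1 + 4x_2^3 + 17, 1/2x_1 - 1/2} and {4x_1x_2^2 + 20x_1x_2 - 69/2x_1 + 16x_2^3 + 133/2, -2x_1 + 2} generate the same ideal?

Yes, the ideals are equal.

Two ideals are equal iff their reduced Gröbner bases coincide (the reduced basis is unique for a fixed ordering).
Buchberger on the first generating set:
f_1 = x_1x_2^2 + 5x_1x_2 - 9x_1 + 4x_2^3 + 17, LT = x_1x_2^2.
f_2 = 1/2x_1 - 1/2, LT = x_1.

S(f_1,f_2): lcm = x_1x_2^2. S = 5x_1x_2 - 9x_1 + 4x_2^3 + x_2^2 + 17.
  reduce S modulo (f_1, f_2):
  remainder 4x_2^3 + x_2^2 + 5x_2 + 8 ≠ 0; add g_3 = 4x_2^3 + x_2^2 + 5x_2 + 8 to the basis.

The other S-polynomials (S(f_1,g_3), S(f_2,g_3)) all reduce to 0 modulo the current basis, so we have a Gröbner basis.
Inter-reduce: drop elements whose leading term is divisible by another's, tail-reduce, and make monic.
Reduced Gröbner basis: {x_1 - 1, x_2^3 + 1/4x_2^2 + 5/4x_2 + 2}.

Buchberger on the second generating set:
h_1 = 4x_1x_2^2 + 20x_1x_2 - 69/2x_1 + 16x_2^3 + 133/2, LT = x_1x_2^2.
h_2 = -2x_1 + 2, LT = x_1.

S(h_1,h_2): lcm = x_1x_2^2. S = 5x_1x_2 - 69/8x_1 + 4x_2^3 + x_2^2 + 133/8.
  reduce S modulo (h_1, h_2):
  remainder 4x_2^3 + x_2^2 + 5x_2 + 8 ≠ 0; add k_3 = 4x_2^3 + x_2^2 + 5x_2 + 8 to the basis.

The other S-polynomials (S(h_1,k_3), S(h_2,k_3)) all reduce to 0 modulo the current basis, so we have a Gröbner basis.
Inter-reduce: drop elements whose leading term is divisible by another's, tail-reduce, and make monic.
Reduced Gröbner basis: {x_1 - 1, x_2^3 + 1/4x_2^2 + 5/4x_2 + 2}.

The two bases agree; hence the ideals are identical.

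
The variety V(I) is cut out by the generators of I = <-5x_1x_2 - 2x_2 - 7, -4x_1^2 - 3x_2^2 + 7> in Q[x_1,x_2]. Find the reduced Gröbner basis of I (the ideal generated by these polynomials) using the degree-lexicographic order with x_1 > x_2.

f_1 = -5x_1x_2 - 2x_2 - 7, LT = x_1x_2.
f_2 = -4x_1^2 - 3x_2^2 + 7, LT = x_1^2.

S(f_1,f_2): lcm = x_1^2x_2. S = -3/4x_2^3 + 2/5x_1x_2 + 7/5x_1 + 7/4x_2.
  leading term x_2^3: no divisor's leading term divides it; move -3/4x_2^3 to the remainder.
  leading term x_1x_2: subtract (-2/25)·f_1 from 2/5x_1x_2 + 7/5x_1 + 7/4x_2 → 7/5x_1 + 159/100x_2 - 14/25
  leading term x_1: no divisor's leading term divides it; move 7/5x_1 to the remainder.
  leading term x_2: no divisor's leading term divides it; move 159/100x_2 to the remainder.
  leading term 1: no divisor's leading term divides it; move -14/25 to the remainder.
  remainder -3/4x_2^3 + 7/5x_1 + 159/100x_2 - 14/25 ≠ 0; add g_3 = -3/4x_2^3 + 7/5x_1 + 159/100x_2 - 14/25 to the basis.

The other S-polynomials (S(f_1,g_3), S(f_2,g_3)) all reduce to 0 modulo the current basis, so we have a Gröbner basis.

G = {x_2^3 - 28/15x_1 - 53/25x_2 + 56/75, x_1^2 + 3/4x_2^2 - 7/4, x_1x_2 + 2/5x_2 + 7/5}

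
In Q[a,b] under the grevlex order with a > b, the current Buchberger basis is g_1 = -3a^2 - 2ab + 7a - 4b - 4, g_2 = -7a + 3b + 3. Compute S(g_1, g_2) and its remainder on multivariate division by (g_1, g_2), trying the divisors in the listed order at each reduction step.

S(g_1, g_2) = 23/21ab - 40/21a + 4/3b + 4/3; remainder on division = 23/49b^2 + 145/147b + 76/147.

lcm(LM(g_1), LM(g_2)) = a^2.
S = (lcm/LT(g_1))·g_1 − (lcm/LT(g_2))·g_2 = 23/21ab - 40/21a + 4/3b + 4/3.
Reduce S modulo (g_1, g_2) in that order:
  leading term ab: subtract (-23/147b)·g_2 from 23/21ab - 40/21a + 4/3b + 4/3 → 23/49b^2 - 40/21a + 265/147b + 4/3
  leading term b^2: no divisor's leading term divides it; move 23/49b^2 to the remainder.
  leading term a: subtract (40/147)·g_2 from -40/21a + 265/147b + 4/3 → 145/147b + 76/147
  leading term b: no divisor's leading term divides it; move 145/147b to the remainder.
  leading term 1: no divisor's leading term divides it; move 76/147 to the remainder.
The remainder 23/49b^2 + 145/147b + 76/147 is nonzero, so it would be added as the next basis element.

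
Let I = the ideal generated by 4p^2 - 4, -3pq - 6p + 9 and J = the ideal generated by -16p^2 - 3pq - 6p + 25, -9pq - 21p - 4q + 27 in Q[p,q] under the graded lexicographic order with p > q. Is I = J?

Equality of ideals is decidable: compute both reduced Gröbner bases (unique for the ordering) and check whether they agree.
Buchberger on the first generating set:
f_1 = 4p^2 - 4, LT = p^2.
f_2 = -3pq - 6p + 9, LT = pq.

S(f_1,f_2): lcm = p^2q. S = -2p^2 + 3p - q.
  leading term p^2: subtract (-1/2)·f_1 from -2p^2 + 3p - q → 3p - q - 2
  leading term p: no divisor's leading term divides it; move 3p to the remainder.
  leading term q: no divisor's leading term divides it; move -q to the remainder.
  leading term 1: no divisor's leading term divides it; move -2 to the remainder.
  remainder 3p - q - 2 ≠ 0; add g_3 = 3p - q - 2 to the basis.

S(f_1,g_3): lcm = p^2. S = 1/3pq + 2/3p - 1.
  leading term pq: subtract (-1/9)·f_2 from 1/3pq + 2/3p - 1 → 0
  remainder 0.

S(f_2,g_3): lcm = pq. S = 1/3q^2 + 2p + 2/3q - 3.
  leading term q^2: no divisor's leading term divides it; move 1/3q^2 to the remainder.
  leading term p: subtract (2/3)·g_3 from 2p + 2/3q - 3 → 4/3q - 5/3
  leading term q: no divisor's leading term divides it; move 4/3q to the remainder.
  leading term 1: no divisor's leading term divides it; move -5/3 to the remainder.
  remainder 1/3q^2 + 4/3q - 5/3 ≠ 0; add g_4 = 1/3q^2 + 4/3q - 5/3 to the basis.

S(f_1,g_4): leading monomials are coprime, so the S-polynomial reduces to 0 (Buchberger's first criterion).
S(f_2,g_4): lcm = pq^2. S = -2pq + 5p - 3q.
  leading term pq: subtract (2/3)·f_2 from -2pq + 5p - 3q → 9p - 3q - 6
  leading term p: subtract (3)·g_3 from 9p - 3q - 6 → 0
  remainder 0.

S(g_3,g_4): leading monomials are coprime, so the S-polynomial reduces to 0 (Buchberger's first criterion).
Every S-polynomial of the final basis reduces to 0, so we have a Gröbner basis.
Inter-reduce: drop elements whose leading term is divisible by another's, tail-reduce, and make monic.
Reduced Gröbner basis: {q^2 + 4q - 5, p - 1/3q - 2/3}.

Buchberger on the second generating set:
h_1 = -16p^2 - 3pq - 6p + 25, LT = p^2.
h_2 = -9pq - 21p - 4q + 27, LT = pq.

S(h_1,h_2): lcm = p^2q. S = 3/16pq^2 - 7/3p^2 - 5/72pq + 3p - 25/16q.
  leading term pq^2: subtract (-1/48q)·h_2 from 3/16pq^2 - 7/3p^2 - 5/72pq + 3p - 25/16q → -7/3p^2 - 73/144pq - 1/12q^2 + 3p - q
  leading term p^2: subtract (7/48)·h_1 from -7/3p^2 - 73/144pq - 1/12q^2 + 3p - q → -5/72pq - 1/12q^2 + 31/8p - q - 175/48
  leading term pq: subtract (5/648)·h_2 from -5/72pq - 1/12q^2 + 31/8p - q - 175/48 → -1/12q^2 + 109/27p - 157/162q - 185/48
  leading term q^2: no divisor's leading term divides it; move -1/12q^2 to the remainder.
  leading term p: no divisor's leading term divides it; move 109/27p to the remainder.
  leading term q: no divisor's leading term divides it; move -157/162q to the remainder.
  leading term 1: no divisor's leading term divides it; move -185/48 to the remainder.
  remainder -1/12q^2 + 109/27p - 157/162q - 185/48 ≠ 0; add k_3 = -1/12q^2 + 109/27p - 157/162q - 185/48 to the basis.

S(h_1,k_3): leading monomials are coprime, so the S-polynomial reduces to 0 (Buchberger's first criterion).
S(h_2,k_3): lcm = pq^2. S = 436/9p^2 - 251/27pq + 4/9q^2 - 185/4p - 3q.
  leading term p^2: subtract (-109/36)·h_1 from 436/9p^2 - 251/27pq + 4/9q^2 - 185/4p - 3q → -1985/108pq + 4/9q^2 - 773/12p - 3q + 2725/36
  leading term pq: subtract (1985/972)·h_2 from -1985/108pq + 4/9q^2 - 773/12p - 3q + 2725/36 → 4/9q^2 - 1744/81p + 1256/243q + 185/9
  leading term q^2: subtract (-16/3)·k_3 from 4/9q^2 - 1744/81p + 1256/243q + 185/9 → 0
  remainder 0.

Every S-polynomial of the final basis reduces to 0, so we have a Gröbner basis.
Inter-reduce: drop elements whose leading term is divisible by another's, tail-reduce, and make monic.
Reduced Gröbner basis: {p^2 - 1/16p - 1/12q - 1, pq + 7/3p + 4/9q - 3, q^2 - 436/9p + 314/27q + 185/4}.

Since the reduced bases disagree, the two ideals are not the same.

No, the ideals differ.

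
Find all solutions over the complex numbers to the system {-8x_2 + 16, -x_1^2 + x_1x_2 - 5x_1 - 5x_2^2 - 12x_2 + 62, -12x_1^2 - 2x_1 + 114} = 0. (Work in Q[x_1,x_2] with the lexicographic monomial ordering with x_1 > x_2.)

Compute a lex Gröbner basis by Buchberger's algorithm.
f_1 = -8x_2 + 16, LT = x_2.
f_2 = -x_1^2 + x_1x_2 - 5x_1 - 5x_2^2 - 12x_2 + 62, LT = x_1^2.
f_3 = -12x_1^2 - 2x_1 + 114, LT = x_1^2.

S(f_2,f_3): lcm = x_1^2. S = -x_1x_2 + 29/6x_1 + 5x_2^2 + 12x_2 - 105/2.
  reduce S modulo (f_1, f_2, f_3):
  remainder 17/6x_1 - 17/2 ≠ 0; add h_4 = 17/6x_1 - 17/2 to the basis.

The other S-polynomials (S(f_1,f_2), S(f_1,f_3), S(f_1,h_4), S(f_2,h_4), S(f_3,h_4)) all reduce to 0 modulo the current basis, so we have a Gröbner basis.
Inter-reduce: drop elements whose leading term is divisible by another's, tail-reduce, and make monic.
Reduced Gröbner basis: {x_1 - 3, x_2 - 2}.

The lex basis is triangular: the last element involves only x_2. Solving x_2 - 2 = 0 gives x_2 ∈ {2}; substituting each value into the earlier elements determines the remaining variables.
  x_2 = 2: the earlier basis element becomes x_1 - 3 = 0, giving x_1 = 3 — point (3, 2).

{(3, 2)}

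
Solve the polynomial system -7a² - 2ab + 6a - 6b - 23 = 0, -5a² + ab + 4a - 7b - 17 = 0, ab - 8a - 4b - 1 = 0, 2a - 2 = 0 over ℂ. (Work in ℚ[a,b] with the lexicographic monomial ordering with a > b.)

{(1, -3)}

Compute a lex Gröbner basis by Buchberger's algorithm.
f_1 = -7a² - 2ab + 6a - 6b - 23, LT = a².
f_2 = -5a² + ab + 4a - 7b - 17, LT = a².
f_3 = ab - 8a - 4b - 1, LT = ab.
f_4 = 2a - 2, LT = a.

S(f_1,f_2): lcm = a². S = 17/35ab - 2/35a - 19/35b - 4/35.
  leading term ab: subtract (17/35)·f_3 from 17/35ab - 2/35a - 19/35b - 4/35 → 134/35a + 7/5b + 13/35
  leading term a: subtract (67/35)·f_4 from 134/35a + 7/5b + 13/35 → 7/5b + 21/5
  leading term b: no divisor's leading term divides it; move 7/5b to the remainder.
  leading term 1: no divisor's leading term divides it; move 21/5 to the remainder.
  remainder 7/5b + 21/5 ≠ 0; add h_5 = 7/5b + 21/5 to the basis.

S(f_1,f_3): lcm = a²b. S = 8a² + 2/7ab² + 22/7ab + a + 6/7b² + 23/7b.
  leading term a²: subtract (-8/7)·f_1 from 8a² + 2/7ab² + 22/7ab + a + 6/7b² + 23/7b → 2/7ab² + 6/7ab + 55/7a + 6/7b² - 25/7b - 184/7
  leading term ab²: subtract (2/7b)·f_3 from 2/7ab² + 6/7ab + 55/7a + 6/7b² - 25/7b - 184/7 → 22/7ab + 55/7a + 2b² - 23/7b - 184/7
  leading term ab: subtract (22/7)·f_3 from 22/7ab + 55/7a + 2b² - 23/7b - 184/7 → 33a + 2b² + 65/7b - 162/7
  leading term a: subtract (33/2)·f_4 from 33a + 2b² + 65/7b - 162/7 → 2b² + 65/7b + 69/7
  leading term b²: subtract (10/7b)·h_5 from 2b² + 65/7b + 69/7 → 23/7b + 69/7
  leading term b: subtract (115/49)·h_5 from 23/7b + 69/7 → 0
  remainder 0.

S(f_1,f_4): lcm = a². S = 2/7ab + 1/7a + 6/7b + 23/7.
  leading term ab: subtract (2/7)·f_3 from 2/7ab + 1/7a + 6/7b + 23/7 → 17/7a + 2b + 25/7
  leading term a: subtract (17/14)·f_4 from 17/7a + 2b + 25/7 → 2b + 6
  leading term b: subtract (10/7)·h_5 from 2b + 6 → 0
  remainder 0.

S(f_2,f_3): lcm = a²b. S = 8a² - ⅕ab² + 16/5ab + a + 7/5b² + 17/5b.
  leading term a²: subtract (-8/7)·f_1 from 8a² - ⅕ab² + 16/5ab + a + 7/5b² + 17/5b → -⅕ab² + 32/35ab + 55/7a + 7/5b² - 121/35b - 184/7
  leading term ab²: subtract (-⅕b)·f_3 from -⅕ab² + 32/35ab + 55/7a + 7/5b² - 121/35b - 184/7 → -24/35ab + 55/7a + ⅗b² - 128/35b - 184/7
  leading term ab: subtract (-24/35)·f_3 from -24/35ab + 55/7a + ⅗b² - 128/35b - 184/7 → 83/35a + ⅗b² - 32/5b - 944/35
  leading term a: subtract (83/70)·f_4 from 83/35a + ⅗b² - 32/5b - 944/35 → ⅗b² - 32/5b - 123/5
  leading term b²: subtract (3/7b)·h_5 from ⅗b² - 32/5b - 123/5 → -41/5b - 123/5
  leading term b: subtract (-41/7)·h_5 from -41/5b - 123/5 → 0
  remainder 0.

S(f_2,f_4): lcm = a². S = -⅕ab + ⅕a + 7/5b + 17/5.
  leading term ab: subtract (-⅕)·f_3 from -⅕ab + ⅕a + 7/5b + 17/5 → -7/5a + ⅗b + 16/5
  leading term a: subtract (-7/10)·f_4 from -7/5a + ⅗b + 16/5 → ⅗b + 9/5
  leading term b: subtract (3/7)·h_5 from ⅗b + 9/5 → 0
  remainder 0.

S(f_3,f_4): lcm = ab. S = -8a - 3b - 1.
  leading term a: subtract (-4)·f_4 from -8a - 3b - 1 → -3b - 9
  leading term b: subtract (-15/7)·h_5 from -3b - 9 → 0
  remainder 0.

S(f_1,h_5): leading monomials are coprime, so the S-polynomial reduces to 0 (Buchberger's first criterion).
S(f_2,h_5): leading monomials are coprime, so the S-polynomial reduces to 0 (Buchberger's first criterion).
S(f_3,h_5): lcm = ab. S = -11a - 4b - 1.
  leading term a: subtract (-11/2)·f_4 from -11a - 4b - 1 → -4b - 12
  leading term b: subtract (-20/7)·h_5 from -4b - 12 → 0
  remainder 0.

S(f_4,h_5): leading monomials are coprime, so the S-polynomial reduces to 0 (Buchberger's first criterion).
Every S-polynomial of the final basis reduces to 0, so we have a Gröbner basis.
Inter-reduce: drop elements whose leading term is divisible by another's, tail-reduce, and make monic.
Reduced Gröbner basis: {a - 1, b + 3}.

A lex Gröbner basis eliminates variables successively. Here b + 3 depends only on b, with roots {-3}; lifting each root through the earlier basis elements recovers the full solutions.
  b = -3: the earlier basis element becomes a - 1 = 0, giving a = 1 — point (1, -3).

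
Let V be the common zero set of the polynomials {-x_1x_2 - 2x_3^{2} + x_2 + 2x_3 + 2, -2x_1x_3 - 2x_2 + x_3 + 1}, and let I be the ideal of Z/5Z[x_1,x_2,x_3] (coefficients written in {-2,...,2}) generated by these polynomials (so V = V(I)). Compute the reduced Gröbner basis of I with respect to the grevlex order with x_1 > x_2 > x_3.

G = {x_3^{3} + 2x_2^{2} + x_2x_3 - x_3^{2} - x_2 - x_3, x_1x_2 + 2x_3^{2} - x_2 - 2x_3 - 2, x_1x_3 + x_2 + 2x_3 + 2}

f_1 = -x_1x_2 - 2x_3^{2} + x_2 + 2x_3 + 2, LT = x_1x_2.
f_2 = -2x_1x_3 - 2x_2 + x_3 + 1, LT = x_1x_3.

S(f_1,f_2): lcm = x_1x_2x_3. S = 2x_3^{3} - x_2^{2} + 2x_2x_3 - 2x_3^{2} - 2x_2 - 2x_3.
  leading term x_3^{3}: no divisor's leading term divides it; move 2x_3^{3} to the remainder.
  leading term x_2^{2}: no divisor's leading term divides it; move -x_2^{2} to the remainder.
  leading term x_2x_3: no divisor's leading term divides it; move 2x_2x_3 to the remainder.
  leading term x_3^{2}: no divisor's leading term divides it; move -2x_3^{2} to the remainder.
  leading term x_2: no divisor's leading term divides it; move -2x_2 to the remainder.
  leading term x_3: no divisor's leading term divides it; move -2x_3 to the remainder.
  remainder 2x_3^{3} - x_2^{2} + 2x_2x_3 - 2x_3^{2} - 2x_2 - 2x_3 ≠ 0; add g_3 = 2x_3^{3} - x_2^{2} + 2x_2x_3 - 2x_3^{2} - 2x_2 - 2x_3 to the basis.

The other S-polynomials (S(f_1,g_3), S(f_2,g_3)) all reduce to 0 modulo the current basis, so we have a Gröbner basis.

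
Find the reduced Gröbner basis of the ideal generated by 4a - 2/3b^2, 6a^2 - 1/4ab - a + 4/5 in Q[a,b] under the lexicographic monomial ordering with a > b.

G = {a - 1/6b^2, b^4 - 1/4b^3 - b^2 + 24/5}

f_1 = 4a - 2/3b^2, LT = a.
f_2 = 6a^2 - 1/4ab - a + 4/5, LT = a^2.

S(f_1,f_2): lcm = a^2. S = -1/6ab^2 + 1/24ab + 1/6a - 2/15.
  reduce S modulo (f_1, f_2):
  remainder -1/36b^4 + 1/144b^3 + 1/36b^2 - 2/15 ≠ 0; add g_3 = -1/36b^4 + 1/144b^3 + 1/36b^2 - 2/15 to the basis.

The other S-polynomials (S(f_1,g_3), S(f_2,g_3)) all reduce to 0 modulo the current basis, so we have a Gröbner basis.
Inter-reduce: drop elements whose leading term is divisible by another's, tail-reduce, and make monic.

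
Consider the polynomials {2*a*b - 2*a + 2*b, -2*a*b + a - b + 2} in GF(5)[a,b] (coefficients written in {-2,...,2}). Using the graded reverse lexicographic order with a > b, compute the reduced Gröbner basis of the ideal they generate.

The reduced Gröbner basis is the canonical form of the ideal for this ordering.

f_1 = 2*a*b - 2*a + 2*b, LT = a*b.
f_2 = -2*a*b + a - b + 2, LT = a*b.

S(f_1,f_2): lcm = a*b. S = 2*a - 2*b + 1.
  leading term a: no divisor's leading term divides it; move 2*a to the remainder.
  leading term b: no divisor's leading term divides it; move -2*b to the remainder.
  leading term 1: no divisor's leading term divides it; move 1 to the remainder.
  remainder 2*a - 2*b + 1 ≠ 0; add g_3 = 2*a - 2*b + 1 to the basis.

S(f_1,g_3): lcm = a*b. S = b**2 - a - 2*b.
  leading term b**2: no divisor's leading term divides it; move b**2 to the remainder.
  leading term a: subtract (2)·g_3 from -a - 2*b → 2*b - 2
  leading term b: no divisor's leading term divides it; move 2*b to the remainder.
  leading term 1: no divisor's leading term divides it; move -2 to the remainder.
  remainder b**2 + 2*b - 2 ≠ 0; add g_4 = b**2 + 2*b - 2 to the basis.

S(f_2,g_3): lcm = a*b. S = b**2 + 2*a - 1.
  leading term b**2: subtract (1)·g_4 from b**2 + 2*a - 1 → 2*a - 2*b + 1
  leading term a: subtract (1)·g_3 from 2*a - 2*b + 1 → 0
  remainder 0.

S(f_1,g_4): lcm = a*b**2. S = 2*a*b + b**2 + 2*a.
  leading term a*b: subtract (1)·f_1 from 2*a*b + b**2 + 2*a → b**2 - a - 2*b
  leading term b**2: subtract (1)·g_4 from b**2 - a - 2*b → -a + b + 2
  leading term a: subtract (2)·g_3 from -a + b + 2 → 0
  remainder 0.

S(f_2,g_4): lcm = a*b**2. S = -2*b**2 + 2*a - b.
  leading term b**2: subtract (-2)·g_4 from -2*b**2 + 2*a - b → 2*a - 2*b + 1
  leading term a: subtract (1)·g_3 from 2*a - 2*b + 1 → 0
  remainder 0.

S(g_3,g_4): leading monomials are coprime, so the S-polynomial reduces to 0 (Buchberger's first criterion).
Every S-polynomial of the final basis reduces to 0, so we have a Gröbner basis.
Inter-reduce: drop elements whose leading term is divisible by another's, tail-reduce, and make monic.

G = {b**2 + 2*b - 2, a - b - 2}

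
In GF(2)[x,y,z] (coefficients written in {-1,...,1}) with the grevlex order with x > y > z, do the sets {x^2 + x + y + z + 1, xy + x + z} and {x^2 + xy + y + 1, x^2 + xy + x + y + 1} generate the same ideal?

No, the ideals differ.

Two ideals are equal iff their reduced Gröbner bases coincide (the reduced basis is unique for a fixed ordering).
Buchberger on the first generating set:
f_1 = x^2 + x + y + z + 1, LT = x^2.
f_2 = xy + x + z, LT = xy.

S(f_1,f_2): lcm = x^2y. S = x^2 + xy + y^2 + xz + yz + y.
  reduce S modulo (f_1, f_2):
  remainder y^2 + xz + yz + 1 ≠ 0; add g_3 = y^2 + xz + yz + 1 to the basis.

The other S-polynomials (S(f_1,g_3), S(f_2,g_3)) all reduce to 0 modulo the current basis, so we have a Gröbner basis.
Inter-reduce: drop elements whose leading term is divisible by another's, tail-reduce, and make monic.
Reduced Gröbner basis: {x^2 + x + y + z + 1, xy + x + z, y^2 + xz + yz + 1}.

Buchberger on the second generating set:
h_1 = x^2 + xy + y + 1, LT = x^2.
h_2 = x^2 + xy + x + y + 1, LT = x^2.

S(h_1,h_2): lcm = x^2. S = x.
  reduce S modulo (h_1, h_2):
  remainder x ≠ 0; add k_3 = x to the basis.

S(h_1,k_3): lcm = x^2. S = xy + y + 1.
  reduce S modulo (h_1, h_2, k_3):
  remainder y + 1 ≠ 0; add k_4 = y + 1 to the basis.

The other S-polynomials (S(h_2,k_3), S(h_1,k_4), S(h_2,k_4), S(k_3,k_4)) all reduce to 0 modulo the current basis, so we have a Gröbner basis.
Inter-reduce: drop elements whose leading term is divisible by another's, tail-reduce, and make monic.
Reduced Gröbner basis: {x, y + 1}.

Since the reduced bases disagree, the two ideals are not the same.
The choice of monomial ordering does not affect the verdict — as long as both bases are computed under the same ordering, their equality decides ideal equality.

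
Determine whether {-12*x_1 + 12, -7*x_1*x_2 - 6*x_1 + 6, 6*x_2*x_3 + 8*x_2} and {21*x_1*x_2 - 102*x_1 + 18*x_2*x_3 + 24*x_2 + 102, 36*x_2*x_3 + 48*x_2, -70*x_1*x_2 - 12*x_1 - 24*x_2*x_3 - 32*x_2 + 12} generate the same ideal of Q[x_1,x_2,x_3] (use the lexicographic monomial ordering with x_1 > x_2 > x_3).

Yes, the ideals are equal.

For a fixed monomial order, each ideal has a unique reduced Gröbner basis; comparing bases decides equality.
Buchberger on the first generating set:
f_1 = -12*x_1 + 12, LT = x_1.
f_2 = -7*x_1*x_2 - 6*x_1 + 6, LT = x_1*x_2.
f_3 = 6*x_2*x_3 + 8*x_2, LT = x_2*x_3.

S(f_1,f_2): lcm = x_1*x_2. S = -6/7*x_1 - x_2 + 6/7.
  leading term x_1: subtract (1/14)·f_1 from -6/7*x_1 - x_2 + 6/7 → -x_2
  leading term x_2: no divisor's leading term divides it; move -x_2 to the remainder.
  remainder -x_2 ≠ 0; add g_4 = -x_2 to the basis.

The other S-polynomials (S(f_1,f_3), S(f_2,f_3), S(f_1,g_4), S(f_2,g_4), S(f_3,g_4)) all reduce to 0 modulo the current basis, so we have a Gröbner basis.
Inter-reduce: drop elements whose leading term is divisible by another's, tail-reduce, and make monic.
Reduced Gröbner basis: {x_1 - 1, x_2}.

Buchberger on the second generating set:
h_1 = 21*x_1*x_2 - 102*x_1 + 18*x_2*x_3 + 24*x_2 + 102, LT = x_1*x_2.
h_2 = 36*x_2*x_3 + 48*x_2, LT = x_2*x_3.
h_3 = -70*x_1*x_2 - 12*x_1 - 24*x_2*x_3 - 32*x_2 + 12, LT = x_1*x_2.

S(h_1,h_2): lcm = x_1*x_2*x_3. S = -4/3*x_1*x_2 - 34/7*x_1*x_3 + 6/7*x_2*x_3**2 + 8/7*x_2*x_3 + 34/7*x_3.
  leading term x_1*x_2: subtract (-4/63)·h_1 from -4/3*x_1*x_2 - 34/7*x_1*x_3 + 6/7*x_2*x_3**2 + 8/7*x_2*x_3 + 34/7*x_3 → -34/7*x_1*x_3 - 136/21*x_1 + 6/7*x_2*x_3**2 + 16/7*x_2*x_3 + 32/21*x_2 + 34/7*x_3 + 136/21
  leading term x_1*x_3: no divisor's leading term divides it; move -34/7*x_1*x_3 to the remainder.
  leading term x_1: no divisor's leading term divides it; move -136/21*x_1 to the remainder.
  leading term x_2*x_3**2: subtract (1/42*x_3)·h_2 from 6/7*x_2*x_3**2 + 16/7*x_2*x_3 + 32/21*x_2 + 34/7*x_3 + 136/21 → 8/7*x_2*x_3 + 32/21*x_2 + 34/7*x_3 + 136/21
  leading term x_2*x_3: subtract (2/63)·h_2 from 8/7*x_2*x_3 + 32/21*x_2 + 34/7*x_3 + 136/21 → 34/7*x_3 + 136/21
  leading term x_3: no divisor's leading term divides it; move 34/7*x_3 to the remainder.
  leading term 1: no divisor's leading term divides it; move 136/21 to the remainder.
  remainder -34/7*x_1*x_3 - 136/21*x_1 + 34/7*x_3 + 136/21 ≠ 0; add k_4 = -34/7*x_1*x_3 - 136/21*x_1 + 34/7*x_3 + 136/21 to the basis.

S(h_1,h_3): lcm = x_1*x_2. S = -176/35*x_1 + 18/35*x_2*x_3 + 24/35*x_2 + 176/35.
  leading term x_1: no divisor's leading term divides it; move -176/35*x_1 to the remainder.
  leading term x_2*x_3: subtract (1/70)·h_2 from 18/35*x_2*x_3 + 24/35*x_2 + 176/35 → 176/35
  leading term 1: no divisor's leading term divides it; move 176/35 to the remainder.
  remainder -176/35*x_1 + 176/35 ≠ 0; add k_5 = -176/35*x_1 + 176/35 to the basis.

S(h_1,k_5): lcm = x_1*x_2. S = -34/7*x_1 + 6/7*x_2*x_3 + 15/7*x_2 + 34/7.
  leading term x_1: subtract (85/88)·k_5 from -34/7*x_1 + 6/7*x_2*x_3 + 15/7*x_2 + 34/7 → 6/7*x_2*x_3 + 15/7*x_2
  leading term x_2*x_3: subtract (1/42)·h_2 from 6/7*x_2*x_3 + 15/7*x_2 → x_2
  leading term x_2: no divisor's leading term divides it; move x_2 to the remainder.
  remainder x_2 ≠ 0; add k_6 = x_2 to the basis.

The other S-polynomials (S(h_2,h_3), S(h_1,k_4), S(h_2,k_4), S(h_3,k_4), S(h_2,k_5), S(h_3,k_5), S(k_4,k_5), S(h_1,k_6), S(h_2,k_6), S(h_3,k_6), S(k_4,k_6), S(k_5,k_6)) all reduce to 0 modulo the current basis, so we have a Gröbner basis.
Inter-reduce: drop elements whose leading term is divisible by another's, tail-reduce, and make monic.
Reduced Gröbner basis: {x_1 - 1, x_2}.

Same reduced basis, so the two generating sets span the same ideal.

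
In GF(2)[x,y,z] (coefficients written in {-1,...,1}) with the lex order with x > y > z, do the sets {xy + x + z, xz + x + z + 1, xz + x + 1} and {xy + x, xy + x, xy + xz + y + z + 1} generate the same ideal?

Two ideals are equal iff their reduced Gröbner bases coincide (the reduced basis is unique for a fixed ordering).
Buchberger on the first generating set:
f_1 = xy + x + z, LT = xy.
f_2 = xz + x + z + 1, LT = xz.
f_3 = xz + x + 1, LT = xz.

S(f_1,f_2): lcm = xyz. S = xy + xz + yz + y + z^2.
  leading term xy: subtract (1)·f_1 from xy + xz + yz + y + z^2 → xz + x + yz + y + z^2 + z
  leading term xz: subtract (1)·f_2 from xz + x + yz + y + z^2 + z → yz + y + z^2 + 1
  leading term yz: no divisor's leading term divides it; move yz to the remainder.
  leading term y: no divisor's leading term divides it; move y to the remainder.
  leading term z^2: no divisor's leading term divides it; move z^2 to the remainder.
  leading term 1: no divisor's leading term divides it; move 1 to the remainder.
  remainder yz + y + z^2 + 1 ≠ 0; add g_4 = yz + y + z^2 + 1 to the basis.

S(f_1,f_3): lcm = xyz. S = xy + xz + y + z^2.
  leading term xy: subtract (1)·f_1 from xy + xz + y + z^2 → xz + x + y + z^2 + z
  leading term xz: subtract (1)·f_2 from xz + x + y + z^2 + z → y + z^2 + 1
  leading term y: no divisor's leading term divides it; move y to the remainder.
  leading term z^2: no divisor's leading term divides it; move z^2 to the remainder.
  leading term 1: no divisor's leading term divides it; move 1 to the remainder.
  remainder y + z^2 + 1 ≠ 0; add g_5 = y + z^2 + 1 to the basis.

S(f_2,f_3): lcm = xz. S = z.
  leading term z: no divisor's leading term divides it; move z to the remainder.
  remainder z ≠ 0; add g_6 = z to the basis.

S(f_1,g_5): lcm = xy. S = xz^2 + z.
  leading term xz^2: subtract (z)·f_2 from xz^2 + z → xz + z^2
  leading term xz: subtract (1)·f_2 from xz + z^2 → x + z^2 + z + 1
  leading term x: no divisor's leading term divides it; move x to the remainder.
  leading term z^2: subtract (z)·g_6 from z^2 + z + 1 → z + 1
  leading term z: subtract (1)·g_6 from z + 1 → 1
  leading term 1: no divisor's leading term divides it; move 1 to the remainder.
  remainder x + 1 ≠ 0; add g_7 = x + 1 to the basis.

The other S-polynomials (S(f_1,g_4), S(f_2,g_4), S(f_3,g_4), S(f_2,g_5), S(f_3,g_5), S(g_4,g_5), S(f_1,g_6), S(f_2,g_6), S(f_3,g_6), S(g_4,g_6), S(g_5,g_6), S(f_1,g_7), S(f_2,g_7), S(f_3,g_7), S(g_4,g_7), S(g_5,g_7), S(g_6,g_7)) all reduce to 0 modulo the current basis, so we have a Gröbner basis.
Inter-reduce: drop elements whose leading term is divisible by another's, tail-reduce, and make monic.
Reduced Gröbner basis: {x + 1, y + 1, z}.

Buchberger on the second generating set:
h_1 = xy + x, LT = xy.
h_2 = xy + x, LT = xy.
h_3 = xy + xz + y + z + 1, LT = xy.

S(h_1,h_3): lcm = xy. S = xz + x + y + z + 1.
  leading term xz: no divisor's leading term divides it; move xz to the remainder.
  leading term x: no divisor's leading term divides it; move x to the remainder.
  leading term y: no divisor's leading term divides it; move y to the remainder.
  leading term z: no divisor's leading term divides it; move z to the remainder.
  leading term 1: no divisor's leading term divides it; move 1 to the remainder.
  remainder xz + x + y + z + 1 ≠ 0; add k_4 = xz + x + y + z + 1 to the basis.

S(h_1,k_4): lcm = xyz. S = xy + xz + y^2 + yz + y.
  leading term xy: subtract (1)·h_1 from xy + xz + y^2 + yz + y → xz + x + y^2 + yz + y
  leading term xz: subtract (1)·k_4 from xz + x + y^2 + yz + y → y^2 + yz + z + 1
  leading term y^2: no divisor's leading term divides it; move y^2 to the remainder.
  leading term yz: no divisor's leading term divides it; move yz to the remainder.
  leading term z: no divisor's leading term divides it; move z to the remainder.
  leading term 1: no divisor's leading term divides it; move 1 to the remainder.
  remainder y^2 + yz + z + 1 ≠ 0; add k_5 = y^2 + yz + z + 1 to the basis.

The other S-polynomials (S(h_1,h_2), S(h_2,h_3), S(h_2,k_4), S(h_3,k_4), S(h_1,k_5), S(h_2,k_5), S(h_3,k_5), S(k_4,k_5)) all reduce to 0 modulo the current basis, so we have a Gröbner basis.
Inter-reduce: drop elements whose leading term is divisible by another's, tail-reduce, and make monic.
Reduced Gröbner basis: {xy + x, xz + x + y + z + 1, y^2 + yz + z + 1}.

Since the reduced bases disagree, the two ideals are not the same.
The choice of monomial ordering does not affect the verdict — as long as both bases are computed under the same ordering, their equality decides ideal equality.

No, the ideals differ.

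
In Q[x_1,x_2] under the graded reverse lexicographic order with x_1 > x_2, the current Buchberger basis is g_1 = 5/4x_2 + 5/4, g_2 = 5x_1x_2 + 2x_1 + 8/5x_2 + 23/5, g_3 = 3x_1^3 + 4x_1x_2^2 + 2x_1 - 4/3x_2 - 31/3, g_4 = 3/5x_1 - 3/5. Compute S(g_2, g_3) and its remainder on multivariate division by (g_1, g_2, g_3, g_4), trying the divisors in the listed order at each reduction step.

S(g_2, g_3) = -4/3x_1x_2^3 + 2/5x_1^3 + 8/25x_1^2x_2 + 23/25x_1^2 - 2/3x_1x_2 + 4/9x_2^2 + 31/9x_2; remainder on division = 0.

lcm(LM(g_2), LM(g_3)) = x_1^3x_2.
S = (lcm/LT(g_2))·g_2 − (lcm/LT(g_3))·g_3 = -4/3x_1x_2^3 + 2/5x_1^3 + 8/25x_1^2x_2 + 23/25x_1^2 - 2/3x_1x_2 + 4/9x_2^2 + 31/9x_2.
Reduce S modulo (g_1, g_2, g_3, g_4) in that order:
  leading term x_1x_2^3: subtract (-16/15x_1x_2^2)·g_1 from -4/3x_1x_2^3 + 2/5x_1^3 + 8/25x_1^2x_2 + 23/25x_1^2 - 2/3x_1x_2 + 4/9x_2^2 + 31/9x_2 → 2/5x_1^3 + 8/25x_1^2x_2 + 4/3x_1x_2^2 + 23/25x_1^2 - 2/3x_1x_2 + 4/9x_2^2 + 31/9x_2
  leading term x_1^3: subtract (2/15)·g_3 from 2/5x_1^3 + 8/25x_1^2x_2 + 4/3x_1x_2^2 + 23/25x_1^2 - 2/3x_1x_2 + 4/9x_2^2 + 31/9x_2 → 8/25x_1^2x_2 + 4/5x_1x_2^2 + 23/25x_1^2 - 2/3x_1x_2 + 4/9x_2^2 - 4/15x_1 + 163/45x_2 + 62/45
  leading term x_1^2x_2: subtract (32/125x_1^2)·g_1 from 8/25x_1^2x_2 + 4/5x_1x_2^2 + 23/25x_1^2 - 2/3x_1x_2 + 4/9x_2^2 - 4/15x_1 + 163/45x_2 + 62/45 → 4/5x_1x_2^2 + 3/5x_1^2 - 2/3x_1x_2 + 4/9x_2^2 - 4/15x_1 + 163/45x_2 + 62/45
  leading term x_1x_2^2: subtract (16/25x_1x_2)·g_1 from 4/5x_1x_2^2 + 3/5x_1^2 - 2/3x_1x_2 + 4/9x_2^2 - 4/15x_1 + 163/45x_2 + 62/45 → 3/5x_1^2 - 22/15x_1x_2 + 4/9x_2^2 - 4/15x_1 + 163/45x_2 + 62/45
  leading term x_1^2: subtract (x_1)·g_4 from 3/5x_1^2 - 22/15x_1x_2 + 4/9x_2^2 - 4/15x_1 + 163/45x_2 + 62/45 → -22/15x_1x_2 + 4/9x_2^2 + 1/3x_1 + 163/45x_2 + 62/45
  leading term x_1x_2: subtract (-88/75x_1)·g_1 from -22/15x_1x_2 + 4/9x_2^2 + 1/3x_1 + 163/45x_2 + 62/45 → 4/9x_2^2 + 9/5x_1 + 163/45x_2 + 62/45
  leading term x_2^2: subtract (16/45x_2)·g_1 from 4/9x_2^2 + 9/5x_1 + 163/45x_2 + 62/45 → 9/5x_1 + 143/45x_2 + 62/45
  leading term x_1: subtract (3)·g_4 from 9/5x_1 + 143/45x_2 + 62/45 → 143/45x_2 + 143/45
  leading term x_2: subtract (572/225)·g_1 from 143/45x_2 + 143/45 → 0
The remainder is 0, so this S-polynomial contributes no new basis element.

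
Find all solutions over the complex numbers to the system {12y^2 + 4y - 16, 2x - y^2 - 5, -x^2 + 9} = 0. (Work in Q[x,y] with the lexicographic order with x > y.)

Compute a lex Gröbner basis by Buchberger's algorithm.
f_1 = 12y^2 + 4y - 16, LT = y^2.
f_2 = 2x - y^2 - 5, LT = x.
f_3 = -x^2 + 9, LT = x^2.

S(f_1,f_2): leading monomials are coprime, so the S-polynomial reduces to 0 (Buchberger's first criterion).
S(f_1,f_3): leading monomials are coprime, so the S-polynomial reduces to 0 (Buchberger's first criterion).
S(f_2,f_3): lcm = x^2. S = -1/2xy^2 - 5/2x + 9.
  leading term xy^2: subtract (-1/24x)·f_1 from -1/2xy^2 - 5/2x + 9 → 1/6xy - 19/6x + 9
  leading term xy: subtract (1/12y)·f_2 from 1/6xy - 19/6x + 9 → -19/6x + 1/12y^3 + 5/12y + 9
  leading term x: subtract (-19/12)·f_2 from -19/6x + 1/12y^3 + 5/12y + 9 → 1/12y^3 - 19/12y^2 + 5/12y + 13/12
  leading term y^3: subtract (1/144y)·f_1 from 1/12y^3 - 19/12y^2 + 5/12y + 13/12 → -29/18y^2 + 19/36y + 13/12
  leading term y^2: subtract (-29/216)·f_1 from -29/18y^2 + 19/36y + 13/12 → 115/108y - 115/108
  leading term y: no divisor's leading term divides it; move 115/108y to the remainder.
  leading term 1: no divisor's leading term divides it; move -115/108 to the remainder.
  remainder 115/108y - 115/108 ≠ 0; add h_4 = 115/108y - 115/108 to the basis.

S(f_1,h_4): lcm = y^2. S = 4/3y - 4/3.
  leading term y: subtract (144/115)·h_4 from 4/3y - 4/3 → 0
  remainder 0.

S(f_2,h_4): leading monomials are coprime, so the S-polynomial reduces to 0 (Buchberger's first criterion).
S(f_3,h_4): leading monomials are coprime, so the S-polynomial reduces to 0 (Buchberger's first criterion).
Every S-polynomial of the final basis reduces to 0, so we have a Gröbner basis.
Inter-reduce: drop elements whose leading term is divisible by another's, tail-reduce, and make monic.
Reduced Gröbner basis: {x - 3, y - 1}.

Since the basis is lex-ordered, y - 1 is univariate in y. Its roots are {1}. Back-substituting each root into the other basis elements fixes the other coordinates.
  y = 1: the earlier basis element becomes x - 3 = 0, giving x = 3 — point (3, 1).
Substituting each solution back into the original system confirms all equations vanish.
This is the nonlinear analogue of row-reducing a linear system.

{(3, 1)}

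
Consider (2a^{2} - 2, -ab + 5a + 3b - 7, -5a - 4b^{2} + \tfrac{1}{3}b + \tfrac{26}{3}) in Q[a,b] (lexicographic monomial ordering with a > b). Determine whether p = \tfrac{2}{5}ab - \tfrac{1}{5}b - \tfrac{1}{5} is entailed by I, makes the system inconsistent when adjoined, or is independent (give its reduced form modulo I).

\tfrac{2}{5}ab - \tfrac{1}{5}b - \tfrac{1}{5} lies in I (it reduces to 0).

First compute the reduced Gröbner basis of I by Buchberger's algorithm.
f_1 = 2a^{2} - 2, LT = a^{2}.
f_2 = -ab + 5a + 3b - 7, LT = ab.
f_3 = -5a - 4b^{2} + \tfrac{1}{3}b + \tfrac{26}{3}, LT = a.

S(f_1,f_2): lcm = a^{2}b. S = 5a^{2} + 3ab - 7a - b.
  leading term a^{2}: subtract (\tfrac{5}{2})·f_1 from 5a^{2} + 3ab - 7a - b → 3ab - 7a - b + 5
  leading term ab: subtract (-3)·f_2 from 3ab - 7a - b + 5 → 8a + 8b - 16
  leading term a: subtract (-\tfrac{8}{5})·f_3 from 8a + 8b - 16 → -\tfrac{32}{5}b^{2} + \tfrac{128}{15}b - \tfrac{32}{15}
  leading term b^{2}: no divisor's leading term divides it; move -\tfrac{32}{5}b^{2} to the remainder.
  leading term b: no divisor's leading term divides it; move \tfrac{128}{15}b to the remainder.
  leading term 1: no divisor's leading term divides it; move -\tfrac{32}{15} to the remainder.
  remainder -\tfrac{32}{5}b^{2} + \tfrac{128}{15}b - \tfrac{32}{15} ≠ 0; add h_4 = -\tfrac{32}{5}b^{2} + \tfrac{128}{15}b - \tfrac{32}{15} to the basis.

S(f_1,f_3): lcm = a^{2}. S = -\tfrac{4}{5}ab^{2} + \tfrac{1}{15}ab + \tfrac{26}{15}a - 1.
  leading term ab^{2}: subtract (\tfrac{4}{5}b)·f_2 from -\tfrac{4}{5}ab^{2} + \tfrac{1}{15}ab + \tfrac{26}{15}a - 1 → -\tfrac{59}{15}ab + \tfrac{26}{15}a - \tfrac{12}{5}b^{2} + \tfrac{28}{5}b - 1
  leading term ab: subtract (\tfrac{59}{15})·f_2 from -\tfrac{59}{15}ab + \tfrac{26}{15}a - \tfrac{12}{5}b^{2} + \tfrac{28}{5}b - 1 → -\tfrac{269}{15}a - \tfrac{12}{5}b^{2} - \tfrac{31}{5}b + \tfrac{398}{15}
  leading term a: subtract (\tfrac{269}{75})·f_3 from -\tfrac{269}{15}a - \tfrac{12}{5}b^{2} - \tfrac{31}{5}b + \tfrac{398}{15} → \tfrac{896}{75}b^{2} - \tfrac{1664}{225}b - \tfrac{1024}{225}
  leading term b^{2}: subtract (-\tfrac{28}{15})·h_4 from \tfrac{896}{75}b^{2} - \tfrac{1664}{225}b - \tfrac{1024}{225} → \tfrac{128}{15}b - \tfrac{128}{15}
  leading term b: no divisor's leading term divides it; move \tfrac{128}{15}b to the remainder.
  leading term 1: no divisor's leading term divides it; move -\tfrac{128}{15} to the remainder.
  remainder \tfrac{128}{15}b - \tfrac{128}{15} ≠ 0; add h_5 = \tfrac{128}{15}b - \tfrac{128}{15} to the basis.

The other S-polynomials (S(f_2,f_3), S(f_1,h_4), S(f_2,h_4), S(f_3,h_4), S(f_1,h_5), S(f_2,h_5), S(f_3,h_5), S(h_4,h_5)) all reduce to 0 modulo the current basis, so we have a Gröbner basis.
Inter-reduce: drop elements whose leading term is divisible by another's, tail-reduce, and make monic.
Reduced Gröbner basis: {a - 1, b - 1}.
Label its elements g_1 = a - 1, g_2 = b - 1.

Reduce p = \tfrac{2}{5}ab - \tfrac{1}{5}b - \tfrac{1}{5} modulo G:
  leading term ab: subtract (\tfrac{2}{5}b)·g_1 from \tfrac{2}{5}ab - \tfrac{1}{5}b - \tfrac{1}{5} → \tfrac{1}{5}b - \tfrac{1}{5}
  leading term b: subtract (\tfrac{1}{5})·g_2 from \tfrac{1}{5}b - \tfrac{1}{5} → 0
  normal form = 0.
Since the normal form is 0, p ∈ I.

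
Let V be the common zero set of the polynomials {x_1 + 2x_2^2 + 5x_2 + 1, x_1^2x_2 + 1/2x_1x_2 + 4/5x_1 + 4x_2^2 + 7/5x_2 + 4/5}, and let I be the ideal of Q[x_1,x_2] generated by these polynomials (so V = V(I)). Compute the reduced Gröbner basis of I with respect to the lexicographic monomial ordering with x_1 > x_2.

G = {x_1 + 2x_2^2 + 5x_2 + 1, x_2^5 + 5x_2^4 + 7x_2^3 + 99/40x_2^2 - 21/40x_2}

f_1 = x_1 + 2x_2^2 + 5x_2 + 1, LT = x_1.
f_2 = x_1^2x_2 + 1/2x_1x_2 + 4/5x_1 + 4x_2^2 + 7/5x_2 + 4/5, LT = x_1^2x_2.

S(f_1,f_2): lcm = x_1^2x_2. S = 2x_1x_2^3 + 5x_1x_2^2 + 1/2x_1x_2 - 4/5x_1 - 4x_2^2 - 7/5x_2 - 4/5.
  leading term x_1x_2^3: subtract (2x_2^3)·f_1 from 2x_1x_2^3 + 5x_1x_2^2 + 1/2x_1x_2 - 4/5x_1 - 4x_2^2 - 7/5x_2 - 4/5 → 5x_1x_2^2 + 1/2x_1x_2 - 4/5x_1 - 4x_2^5 - 10x_2^4 - 2x_2^3 - 4x_2^2 - 7/5x_2 - 4/5
  leading term x_1x_2^2: subtract (5x_2^2)·f_1 from 5x_1x_2^2 + 1/2x_1x_2 - 4/5x_1 - 4x_2^5 - 10x_2^4 - 2x_2^3 - 4x_2^2 - 7/5x_2 - 4/5 → 1/2x_1x_2 - 4/5x_1 - 4x_2^5 - 20x_2^4 - 27x_2^3 - 9x_2^2 - 7/5x_2 - 4/5
  leading term x_1x_2: subtract (1/2x_2)·f_1 from 1/2x_1x_2 - 4/5x_1 - 4x_2^5 - 20x_2^4 - 27x_2^3 - 9x_2^2 - 7/5x_2 - 4/5 → -4/5x_1 - 4x_2^5 - 20x_2^4 - 28x_2^3 - 23/2x_2^2 - 19/10x_2 - 4/5
  leading term x_1: subtract (-4/5)·f_1 from -4/5x_1 - 4x_2^5 - 20x_2^4 - 28x_2^3 - 23/2x_2^2 - 19/10x_2 - 4/5 → -4x_2^5 - 20x_2^4 - 28x_2^3 - 99/10x_2^2 + 21/10x_2
  leading term x_2^5: no divisor's leading term divides it; move -4x_2^5 to the remainder.
  leading term x_2^4: no divisor's leading term divides it; move -20x_2^4 to the remainder.
  leading term x_2^3: no divisor's leading term divides it; move -28x_2^3 to the remainder.
  leading term x_2^2: no divisor's leading term divides it; move -99/10x_2^2 to the remainder.
  leading term x_2: no divisor's leading term divides it; move 21/10x_2 to the remainder.
  remainder -4x_2^5 - 20x_2^4 - 28x_2^3 - 99/10x_2^2 + 21/10x_2 ≠ 0; add g_3 = -4x_2^5 - 20x_2^4 - 28x_2^3 - 99/10x_2^2 + 21/10x_2 to the basis.

S(f_1,g_3): leading monomials are coprime, so the S-polynomial reduces to 0 (Buchberger's first criterion).
S(f_2,g_3): lcm = x_1^2x_2^5. S = -5x_1^2x_2^4 - 7x_1^2x_2^3 - 99/40x_1^2x_2^2 + 21/40x_1^2x_2 + 1/2x_1x_2^5 + 4/5x_1x_2^4 + 4x_2^6 + 7/5x_2^5 + 4/5x_2^4.
  leading term x_1^2x_2^4: subtract (-5x_1x_2^4)·f_1 from -5x_1^2x_2^4 - 7x_1^2x_2^3 - 99/40x_1^2x_2^2 + 21/40x_1^2x_2 + 1/2x_1x_2^5 + 4/5x_1x_2^4 + 4x_2^6 + 7/5x_2^5 + 4/5x_2^4 → -7x_1^2x_2^3 - 99/40x_1^2x_2^2 + 21/40x_1^2x_2 + 10x_1x_2^6 + 51/2x_1x_2^5 + 29/5x_1x_2^4 + 4x_2^6 + 7/5x_2^5 + 4/5x_2^4
  leading term x_1^2x_2^3: subtract (-7x_1x_2^3)·f_1 from -7x_1^2x_2^3 - 99/40x_1^2x_2^2 + 21/40x_1^2x_2 + 10x_1x_2^6 + 51/2x_1x_2^5 + 29/5x_1x_2^4 + 4x_2^6 + 7/5x_2^5 + 4/5x_2^4 → -99/40x_1^2x_2^2 + 21/40x_1^2x_2 + 10x_1x_2^6 + 79/2x_1x_2^5 + 204/5x_1x_2^4 + 7x_1x_2^3 + 4x_2^6 + 7/5x_2^5 + 4/5x_2^4
  leading term x_1^2x_2^2: subtract (-99/40x_1x_2^2)·f_1 from -99/40x_1^2x_2^2 + 21/40x_1^2x_2 + 10x_1x_2^6 + 79/2x_1x_2^5 + 204/5x_1x_2^4 + 7x_1x_2^3 + 4x_2^6 + 7/5x_2^5 + 4/5x_2^4 → 21/40x_1^2x_2 + 10x_1x_2^6 + 79/2x_1x_2^5 + 183/4x_1x_2^4 + 155/8x_1x_2^3 + 99/40x_1x_2^2 + 4x_2^6 + 7/5x_2^5 + 4/5x_2^4
  leading term x_1^2x_2: subtract (21/40x_1x_2)·f_1 from 21/40x_1^2x_2 + 10x_1x_2^6 + 79/2x_1x_2^5 + 183/4x_1x_2^4 + 155/8x_1x_2^3 + 99/40x_1x_2^2 + 4x_2^6 + 7/5x_2^5 + 4/5x_2^4 → 10x_1x_2^6 + 79/2x_1x_2^5 + 183/4x_1x_2^4 + 733/40x_1x_2^3 - 3/20x_1x_2^2 - 21/40x_1x_2 + 4x_2^6 + 7/5x_2^5 + 4/5x_2^4
  leading term x_1x_2^6: subtract (10x_2^6)·f_1 from 10x_1x_2^6 + 79/2x_1x_2^5 + 183/4x_1x_2^4 + 733/40x_1x_2^3 - 3/20x_1x_2^2 - 21/40x_1x_2 + 4x_2^6 + 7/5x_2^5 + 4/5x_2^4 → 79/2x_1x_2^5 + 183/4x_1x_2^4 + 733/40x_1x_2^3 - 3/20x_1x_2^2 - 21/40x_1x_2 - 20x_2^8 - 50x_2^7 - 6x_2^6 + 7/5x_2^5 + 4/5x_2^4
  leading term x_1x_2^5: subtract (79/2x_2^5)·f_1 from 79/2x_1x_2^5 + 183/4x_1x_2^4 + 733/40x_1x_2^3 - 3/20x_1x_2^2 - 21/40x_1x_2 - 20x_2^8 - 50x_2^7 - 6x_2^6 + 7/5x_2^5 + 4/5x_2^4 → 183/4x_1x_2^4 + 733/40x_1x_2^3 - 3/20x_1x_2^2 - 21/40x_1x_2 - 20x_2^8 - 129x_2^7 - 407/2x_2^6 - 381/10x_2^5 + 4/5x_2^4
  leading term x_1x_2^4: subtract (183/4x_2^4)·f_1 from 183/4x_1x_2^4 + 733/40x_1x_2^3 - 3/20x_1x_2^2 - 21/40x_1x_2 - 20x_2^8 - 129x_2^7 - 407/2x_2^6 - 381/10x_2^5 + 4/5x_2^4 → 733/40x_1x_2^3 - 3/20x_1x_2^2 - 21/40x_1x_2 - 20x_2^8 - 129x_2^7 - 295x_2^6 - 5337/20x_2^5 - 899/20x_2^4
  leading term x_1x_2^3: subtract (733/40x_2^3)·f_1 from 733/40x_1x_2^3 - 3/20x_1x_2^2 - 21/40x_1x_2 - 20x_2^8 - 129x_2^7 - 295x_2^6 - 5337/20x_2^5 - 899/20x_2^4 → -3/20x_1x_2^2 - 21/40x_1x_2 - 20x_2^8 - 129x_2^7 - 295x_2^6 - 607/2x_2^5 - 5463/40x_2^4 - 733/40x_2^3
  leading term x_1x_2^2: subtract (-3/20x_2^2)·f_1 from -3/20x_1x_2^2 - 21/40x_1x_2 - 20x_2^8 - 129x_2^7 - 295x_2^6 - 607/2x_2^5 - 5463/40x_2^4 - 733/40x_2^3 → -21/40x_1x_2 - 20x_2^8 - 129x_2^7 - 295x_2^6 - 607/2x_2^5 - 5451/40x_2^4 - 703/40x_2^3 + 3/20x_2^2
  leading term x_1x_2: subtract (-21/40x_2)·f_1 from -21/40x_1x_2 - 20x_2^8 - 129x_2^7 - 295x_2^6 - 607/2x_2^5 - 5451/40x_2^4 - 703/40x_2^3 + 3/20x_2^2 → -20x_2^8 - 129x_2^7 - 295x_2^6 - 607/2x_2^5 - 5451/40x_2^4 - 661/40x_2^3 + 111/40x_2^2 + 21/40x_2
  leading term x_2^8: subtract (5x_2^3)·g_3 from -20x_2^8 - 129x_2^7 - 295x_2^6 - 607/2x_2^5 - 5451/40x_2^4 - 661/40x_2^3 + 111/40x_2^2 + 21/40x_2 → -29x_2^7 - 155x_2^6 - 254x_2^5 - 5871/40x_2^4 - 661/40x_2^3 + 111/40x_2^2 + 21/40x_2
  leading term x_2^7: subtract (29/4x_2^2)·g_3 from -29x_2^7 - 155x_2^6 - 254x_2^5 - 5871/40x_2^4 - 661/40x_2^3 + 111/40x_2^2 + 21/40x_2 → -10x_2^6 - 51x_2^5 - 75x_2^4 - 127/4x_2^3 + 111/40x_2^2 + 21/40x_2
  leading term x_2^6: subtract (5/2x_2)·g_3 from -10x_2^6 - 51x_2^5 - 75x_2^4 - 127/4x_2^3 + 111/40x_2^2 + 21/40x_2 → -x_2^5 - 5x_2^4 - 7x_2^3 - 99/40x_2^2 + 21/40x_2
  leading term x_2^5: subtract (1/4)·g_3 from -x_2^5 - 5x_2^4 - 7x_2^3 - 99/40x_2^2 + 21/40x_2 → 0
  remainder 0.

Every S-polynomial of the final basis reduces to 0, so we have a Gröbner basis.
Inter-reduce: drop elements whose leading term is divisible by another's, tail-reduce, and make monic.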